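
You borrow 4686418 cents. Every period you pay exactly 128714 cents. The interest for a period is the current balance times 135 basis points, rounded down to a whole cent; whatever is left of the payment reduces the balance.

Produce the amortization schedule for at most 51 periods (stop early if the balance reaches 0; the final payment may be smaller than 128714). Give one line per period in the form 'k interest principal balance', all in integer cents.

1. interest=⌊4686418·135/10000⌋=63266; principal=128714-63266=65448; balance=4686418-65448=4620970
2. interest=⌊4620970·135/10000⌋=62383; principal=128714-62383=66331; balance=4620970-66331=4554639
3. interest=⌊4554639·135/10000⌋=61487; principal=128714-61487=67227; balance=4554639-67227=4487412
4. interest=⌊4487412·135/10000⌋=60580; principal=128714-60580=68134; balance=4487412-68134=4419278
5. interest=⌊4419278·135/10000⌋=59660; principal=128714-59660=69054; balance=4419278-69054=4350224
6. interest=⌊4350224·135/10000⌋=58728; principal=128714-58728=69986; balance=4350224-69986=4280238
7. interest=⌊4280238·135/10000⌋=57783; principal=128714-57783=70931; balance=4280238-70931=4209307
8. interest=⌊4209307·135/10000⌋=56825; principal=128714-56825=71889; balance=4209307-71889=4137418
9. interest=⌊4137418·135/10000⌋=55855; principal=128714-55855=72859; balance=4137418-72859=4064559
10. interest=⌊4064559·135/10000⌋=54871; principal=128714-54871=73843; balance=4064559-73843=3990716
11. interest=⌊3990716·135/10000⌋=53874; principal=128714-53874=74840; balance=3990716-74840=3915876
12. interest=⌊3915876·135/10000⌋=52864; principal=128714-52864=75850; balance=3915876-75850=3840026
13. interest=⌊3840026·135/10000⌋=51840; principal=128714-51840=76874; balance=3840026-76874=3763152
14. interest=⌊3763152·135/10000⌋=50802; principal=128714-50802=77912; balance=3763152-77912=3685240
15. interest=⌊3685240·135/10000⌋=49750; principal=128714-49750=78964; balance=3685240-78964=3606276
16. interest=⌊3606276·135/10000⌋=48684; principal=128714-48684=80030; balance=3606276-80030=3526246
17. interest=⌊3526246·135/10000⌋=47604; principal=128714-47604=81110; balance=3526246-81110=3445136
18. interest=⌊3445136·135/10000⌋=46509; principal=128714-46509=82205; balance=3445136-82205=3362931
19. interest=⌊3362931·135/10000⌋=45399; principal=128714-45399=83315; balance=3362931-83315=3279616
20. interest=⌊3279616·135/10000⌋=44274; principal=128714-44274=84440; balance=3279616-84440=3195176
21. interest=⌊3195176·135/10000⌋=43134; principal=128714-43134=85580; balance=3195176-85580=3109596
22. interest=⌊3109596·135/10000⌋=41979; principal=128714-41979=86735; balance=3109596-86735=3022861
23. interest=⌊3022861·135/10000⌋=40808; principal=128714-40808=87906; balance=3022861-87906=2934955
24. interest=⌊2934955·135/10000⌋=39621; principal=128714-39621=89093; balance=2934955-89093=2845862
25. interest=⌊2845862·135/10000⌋=38419; principal=128714-38419=90295; balance=2845862-90295=2755567
26. interest=⌊2755567·135/10000⌋=37200; principal=128714-37200=91514; balance=2755567-91514=2664053
27. interest=⌊2664053·135/10000⌋=35964; principal=128714-35964=92750; balance=2664053-92750=2571303
28. interest=⌊2571303·135/10000⌋=34712; principal=128714-34712=94002; balance=2571303-94002=2477301
29. interest=⌊2477301·135/10000⌋=33443; principal=128714-33443=95271; balance=2477301-95271=2382030
30. interest=⌊2382030·135/10000⌋=32157; principal=128714-32157=96557; balance=2382030-96557=2285473
31. interest=⌊2285473·135/10000⌋=30853; principal=128714-30853=97861; balance=2285473-97861=2187612
32. interest=⌊2187612·135/10000⌋=29532; principal=128714-29532=99182; balance=2187612-99182=2088430
33. interest=⌊2088430·135/10000⌋=28193; principal=128714-28193=100521; balance=2088430-100521=1987909
34. interest=⌊1987909·135/10000⌋=26836; principal=128714-26836=101878; balance=1987909-101878=1886031
35. interest=⌊1886031·135/10000⌋=25461; principal=128714-25461=103253; balance=1886031-103253=1782778
36. interest=⌊1782778·135/10000⌋=24067; principal=128714-24067=104647; balance=1782778-104647=1678131
37. interest=⌊1678131·135/10000⌋=22654; principal=128714-22654=106060; balance=1678131-106060=1572071
38. interest=⌊1572071·135/10000⌋=21222; principal=128714-21222=107492; balance=1572071-107492=1464579
39. interest=⌊1464579·135/10000⌋=19771; principal=128714-19771=108943; balance=1464579-108943=1355636
40. interest=⌊1355636·135/10000⌋=18301; principal=128714-18301=110413; balance=1355636-110413=1245223
41. interest=⌊1245223·135/10000⌋=16810; principal=128714-16810=111904; balance=1245223-111904=1133319
42. interest=⌊1133319·135/10000⌋=15299; principal=128714-15299=113415; balance=1133319-113415=1019904
43. interest=⌊1019904·135/10000⌋=13768; principal=128714-13768=114946; balance=1019904-114946=904958
44. interest=⌊904958·135/10000⌋=12216; principal=128714-12216=116498; balance=904958-116498=788460
45. interest=⌊788460·135/10000⌋=10644; principal=128714-10644=118070; balance=788460-118070=670390
46. interest=⌊670390·135/10000⌋=9050; principal=128714-9050=119664; balance=670390-119664=550726
47. interest=⌊550726·135/10000⌋=7434; principal=128714-7434=121280; balance=550726-121280=429446
48. interest=⌊429446·135/10000⌋=5797; principal=128714-5797=122917; balance=429446-122917=306529
49. interest=⌊306529·135/10000⌋=4138; principal=128714-4138=124576; balance=306529-124576=181953
50. interest=⌊181953·135/10000⌋=2456; principal=128714-2456=126258; balance=181953-126258=55695
51. interest=⌊55695·135/10000⌋=751; principal=min(128714-751,55695)=55695; balance=55695-55695=0

1 63266 65448 4620970
2 62383 66331 4554639
3 61487 67227 4487412
4 60580 68134 4419278
5 59660 69054 4350224
6 58728 69986 4280238
7 57783 70931 4209307
8 56825 71889 4137418
9 55855 72859 4064559
10 54871 73843 3990716
11 53874 74840 3915876
12 52864 75850 3840026
13 51840 76874 3763152
14 50802 77912 3685240
15 49750 78964 3606276
16 48684 80030 3526246
17 47604 81110 3445136
18 46509 82205 3362931
19 45399 83315 3279616
20 44274 84440 3195176
21 43134 85580 3109596
22 41979 86735 3022861
23 40808 87906 2934955
24 39621 89093 2845862
25 38419 90295 2755567
26 37200 91514 2664053
27 35964 92750 2571303
28 34712 94002 2477301
29 33443 95271 2382030
30 32157 96557 2285473
31 30853 97861 2187612
32 29532 99182 2088430
33 28193 100521 1987909
34 26836 101878 1886031
35 25461 103253 1782778
36 24067 104647 1678131
37 22654 106060 1572071
38 21222 107492 1464579
39 19771 108943 1355636
40 18301 110413 1245223
41 16810 111904 1133319
42 15299 113415 1019904
43 13768 114946 904958
44 12216 116498 788460
45 10644 118070 670390
46 9050 119664 550726
47 7434 121280 429446
48 5797 122917 306529
49 4138 124576 181953
50 2456 126258 55695
51 751 55695 0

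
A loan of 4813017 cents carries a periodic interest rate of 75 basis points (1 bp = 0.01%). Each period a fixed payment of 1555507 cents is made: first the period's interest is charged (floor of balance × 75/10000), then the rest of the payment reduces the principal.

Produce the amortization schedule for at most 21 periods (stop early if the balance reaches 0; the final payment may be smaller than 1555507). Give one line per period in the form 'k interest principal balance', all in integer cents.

1. interest=⌊4813017·75/10000⌋=36097; principal=1555507-36097=1519410; balance=4813017-1519410=3293607
2. interest=⌊3293607·75/10000⌋=24702; principal=1555507-24702=1530805; balance=3293607-1530805=1762802
3. interest=⌊1762802·75/10000⌋=13221; principal=1555507-13221=1542286; balance=1762802-1542286=220516
4. interest=⌊220516·75/10000⌋=1653; principal=min(1555507-1653,220516)=220516; balance=220516-220516=0

1 36097 1519410 3293607
2 24702 1530805 1762802
3 13221 1542286 220516
4 1653 220516 0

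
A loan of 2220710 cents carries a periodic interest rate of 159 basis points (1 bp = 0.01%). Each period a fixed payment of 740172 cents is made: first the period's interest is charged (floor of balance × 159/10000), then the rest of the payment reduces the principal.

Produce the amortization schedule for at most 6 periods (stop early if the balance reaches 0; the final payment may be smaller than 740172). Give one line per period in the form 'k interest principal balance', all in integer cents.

1. interest=⌊2220710·159/10000⌋=35309; principal=740172-35309=704863; balance=2220710-704863=1515847
2. interest=⌊1515847·159/10000⌋=24101; principal=740172-24101=716071; balance=1515847-716071=799776
3. interest=⌊799776·159/10000⌋=12716; principal=740172-12716=727456; balance=799776-727456=72320
4. interest=⌊72320·159/10000⌋=1149; principal=min(740172-1149,72320)=72320; balance=72320-72320=0

1 35309 704863 1515847
2 24101 716071 799776
3 12716 727456 72320
4 1149 72320 0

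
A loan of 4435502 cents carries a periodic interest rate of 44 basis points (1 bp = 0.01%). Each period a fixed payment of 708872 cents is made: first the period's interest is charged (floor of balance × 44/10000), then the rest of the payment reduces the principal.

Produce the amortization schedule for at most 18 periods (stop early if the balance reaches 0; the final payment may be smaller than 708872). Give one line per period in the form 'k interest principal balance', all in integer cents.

1 19516 689356 3746146
2 16483 692389 3053757
3 13436 695436 2358321
4 10376 698496 1659825
5 7303 701569 958256
6 4216 704656 253600
7 1115 253600 0

1. interest=⌊4435502·44/10000⌋=19516; principal=708872-19516=689356; balance=4435502-689356=3746146
2. interest=⌊3746146·44/10000⌋=16483; principal=708872-16483=692389; balance=3746146-692389=3053757
3. interest=⌊3053757·44/10000⌋=13436; principal=708872-13436=695436; balance=3053757-695436=2358321
4. interest=⌊2358321·44/10000⌋=10376; principal=708872-10376=698496; balance=2358321-698496=1659825
5. interest=⌊1659825·44/10000⌋=7303; principal=708872-7303=701569; balance=1659825-701569=958256
6. interest=⌊958256·44/10000⌋=4216; principal=708872-4216=704656; balance=958256-704656=253600
7. interest=⌊253600·44/10000⌋=1115; principal=min(708872-1115,253600)=253600; balance=253600-253600=0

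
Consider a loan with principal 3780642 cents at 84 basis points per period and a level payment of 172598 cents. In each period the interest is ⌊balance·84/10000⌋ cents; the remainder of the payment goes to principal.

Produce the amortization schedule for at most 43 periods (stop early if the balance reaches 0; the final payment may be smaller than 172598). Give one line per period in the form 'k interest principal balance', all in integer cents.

1 31757 140841 3639801
2 30574 142024 3497777
3 29381 143217 3354560
4 28178 144420 3210140
5 26965 145633 3064507
6 25741 146857 2917650
7 24508 148090 2769560
8 23264 149334 2620226
9 22009 150589 2469637
10 20744 151854 2317783
11 19469 153129 2164654
12 18183 154415 2010239
13 16886 155712 1854527
14 15578 157020 1697507
15 14259 158339 1539168
16 12929 159669 1379499
17 11587 161011 1218488
18 10235 162363 1056125
19 8871 163727 892398
20 7496 165102 727296
21 6109 166489 560807
22 4710 167888 392919
23 3300 169298 223621
24 1878 170720 52901
25 444 52901 0

1. interest=⌊3780642·84/10000⌋=31757; principal=172598-31757=140841; balance=3780642-140841=3639801
2. interest=⌊3639801·84/10000⌋=30574; principal=172598-30574=142024; balance=3639801-142024=3497777
3. interest=⌊3497777·84/10000⌋=29381; principal=172598-29381=143217; balance=3497777-143217=3354560
4. interest=⌊3354560·84/10000⌋=28178; principal=172598-28178=144420; balance=3354560-144420=3210140
5. interest=⌊3210140·84/10000⌋=26965; principal=172598-26965=145633; balance=3210140-145633=3064507
6. interest=⌊3064507·84/10000⌋=25741; principal=172598-25741=146857; balance=3064507-146857=2917650
7. interest=⌊2917650·84/10000⌋=24508; principal=172598-24508=148090; balance=2917650-148090=2769560
8. interest=⌊2769560·84/10000⌋=23264; principal=172598-23264=149334; balance=2769560-149334=2620226
9. interest=⌊2620226·84/10000⌋=22009; principal=172598-22009=150589; balance=2620226-150589=2469637
10. interest=⌊2469637·84/10000⌋=20744; principal=172598-20744=151854; balance=2469637-151854=2317783
11. interest=⌊2317783·84/10000⌋=19469; principal=172598-19469=153129; balance=2317783-153129=2164654
12. interest=⌊2164654·84/10000⌋=18183; principal=172598-18183=154415; balance=2164654-154415=2010239
13. interest=⌊2010239·84/10000⌋=16886; principal=172598-16886=155712; balance=2010239-155712=1854527
14. interest=⌊1854527·84/10000⌋=15578; principal=172598-15578=157020; balance=1854527-157020=1697507
15. interest=⌊1697507·84/10000⌋=14259; principal=172598-14259=158339; balance=1697507-158339=1539168
16. interest=⌊1539168·84/10000⌋=12929; principal=172598-12929=159669; balance=1539168-159669=1379499
17. interest=⌊1379499·84/10000⌋=11587; principal=172598-11587=161011; balance=1379499-161011=1218488
18. interest=⌊1218488·84/10000⌋=10235; principal=172598-10235=162363; balance=1218488-162363=1056125
19. interest=⌊1056125·84/10000⌋=8871; principal=172598-8871=163727; balance=1056125-163727=892398
20. interest=⌊892398·84/10000⌋=7496; principal=172598-7496=165102; balance=892398-165102=727296
21. interest=⌊727296·84/10000⌋=6109; principal=172598-6109=166489; balance=727296-166489=560807
22. interest=⌊560807·84/10000⌋=4710; principal=172598-4710=167888; balance=560807-167888=392919
23. interest=⌊392919·84/10000⌋=3300; principal=172598-3300=169298; balance=392919-169298=223621
24. interest=⌊223621·84/10000⌋=1878; principal=172598-1878=170720; balance=223621-170720=52901
25. interest=⌊52901·84/10000⌋=444; principal=min(172598-444,52901)=52901; balance=52901-52901=0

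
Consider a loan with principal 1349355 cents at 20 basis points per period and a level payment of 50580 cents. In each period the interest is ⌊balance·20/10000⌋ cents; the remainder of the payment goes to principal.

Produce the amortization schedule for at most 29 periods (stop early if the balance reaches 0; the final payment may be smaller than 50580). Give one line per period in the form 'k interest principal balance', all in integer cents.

1 2698 47882 1301473
2 2602 47978 1253495
3 2506 48074 1205421
4 2410 48170 1157251
5 2314 48266 1108985
6 2217 48363 1060622
7 2121 48459 1012163
8 2024 48556 963607
9 1927 48653 914954
10 1829 48751 866203
11 1732 48848 817355
12 1634 48946 768409
13 1536 49044 719365
14 1438 49142 670223
15 1340 49240 620983
16 1241 49339 571644
17 1143 49437 522207
18 1044 49536 472671
19 945 49635 423036
20 846 49734 373302
21 746 49834 323468
22 646 49934 273534
23 547 50033 223501
24 447 50133 173368
25 346 50234 123134
26 246 50334 72800
27 145 50435 22365
28 44 22365 0

1. interest=⌊1349355·20/10000⌋=2698; principal=50580-2698=47882; balance=1349355-47882=1301473
2. interest=⌊1301473·20/10000⌋=2602; principal=50580-2602=47978; balance=1301473-47978=1253495
3. interest=⌊1253495·20/10000⌋=2506; principal=50580-2506=48074; balance=1253495-48074=1205421
4. interest=⌊1205421·20/10000⌋=2410; principal=50580-2410=48170; balance=1205421-48170=1157251
5. interest=⌊1157251·20/10000⌋=2314; principal=50580-2314=48266; balance=1157251-48266=1108985
6. interest=⌊1108985·20/10000⌋=2217; principal=50580-2217=48363; balance=1108985-48363=1060622
7. interest=⌊1060622·20/10000⌋=2121; principal=50580-2121=48459; balance=1060622-48459=1012163
8. interest=⌊1012163·20/10000⌋=2024; principal=50580-2024=48556; balance=1012163-48556=963607
9. interest=⌊963607·20/10000⌋=1927; principal=50580-1927=48653; balance=963607-48653=914954
10. interest=⌊914954·20/10000⌋=1829; principal=50580-1829=48751; balance=914954-48751=866203
11. interest=⌊866203·20/10000⌋=1732; principal=50580-1732=48848; balance=866203-48848=817355
12. interest=⌊817355·20/10000⌋=1634; principal=50580-1634=48946; balance=817355-48946=768409
13. interest=⌊768409·20/10000⌋=1536; principal=50580-1536=49044; balance=768409-49044=719365
14. interest=⌊719365·20/10000⌋=1438; principal=50580-1438=49142; balance=719365-49142=670223
15. interest=⌊670223·20/10000⌋=1340; principal=50580-1340=49240; balance=670223-49240=620983
16. interest=⌊620983·20/10000⌋=1241; principal=50580-1241=49339; balance=620983-49339=571644
17. interest=⌊571644·20/10000⌋=1143; principal=50580-1143=49437; balance=571644-49437=522207
18. interest=⌊522207·20/10000⌋=1044; principal=50580-1044=49536; balance=522207-49536=472671
19. interest=⌊472671·20/10000⌋=945; principal=50580-945=49635; balance=472671-49635=423036
20. interest=⌊423036·20/10000⌋=846; principal=50580-846=49734; balance=423036-49734=373302
21. interest=⌊373302·20/10000⌋=746; principal=50580-746=49834; balance=373302-49834=323468
22. interest=⌊323468·20/10000⌋=646; principal=50580-646=49934; balance=323468-49934=273534
23. interest=⌊273534·20/10000⌋=547; principal=50580-547=50033; balance=273534-50033=223501
24. interest=⌊223501·20/10000⌋=447; principal=50580-447=50133; balance=223501-50133=173368
25. interest=⌊173368·20/10000⌋=346; principal=50580-346=50234; balance=173368-50234=123134
26. interest=⌊123134·20/10000⌋=246; principal=50580-246=50334; balance=123134-50334=72800
27. interest=⌊72800·20/10000⌋=145; principal=50580-145=50435; balance=72800-50435=22365
28. interest=⌊22365·20/10000⌋=44; principal=min(50580-44,22365)=22365; balance=22365-22365=0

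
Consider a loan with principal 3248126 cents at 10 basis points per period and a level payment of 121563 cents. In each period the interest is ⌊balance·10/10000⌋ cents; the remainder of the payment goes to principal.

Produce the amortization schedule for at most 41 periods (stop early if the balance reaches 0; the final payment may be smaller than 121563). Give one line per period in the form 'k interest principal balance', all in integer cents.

1 3248 118315 3129811
2 3129 118434 3011377
3 3011 118552 2892825
4 2892 118671 2774154
5 2774 118789 2655365
6 2655 118908 2536457
7 2536 119027 2417430
8 2417 119146 2298284
9 2298 119265 2179019
10 2179 119384 2059635
11 2059 119504 1940131
12 1940 119623 1820508
13 1820 119743 1700765
14 1700 119863 1580902
15 1580 119983 1460919
16 1460 120103 1340816
17 1340 120223 1220593
18 1220 120343 1100250
19 1100 120463 979787
20 979 120584 859203
21 859 120704 738499
22 738 120825 617674
23 617 120946 496728
24 496 121067 375661
25 375 121188 254473
26 254 121309 133164
27 133 121430 11734
28 11 11734 0

1. interest=⌊3248126·10/10000⌋=3248; principal=121563-3248=118315; balance=3248126-118315=3129811
2. interest=⌊3129811·10/10000⌋=3129; principal=121563-3129=118434; balance=3129811-118434=3011377
3. interest=⌊3011377·10/10000⌋=3011; principal=121563-3011=118552; balance=3011377-118552=2892825
4. interest=⌊2892825·10/10000⌋=2892; principal=121563-2892=118671; balance=2892825-118671=2774154
5. interest=⌊2774154·10/10000⌋=2774; principal=121563-2774=118789; balance=2774154-118789=2655365
6. interest=⌊2655365·10/10000⌋=2655; principal=121563-2655=118908; balance=2655365-118908=2536457
7. interest=⌊2536457·10/10000⌋=2536; principal=121563-2536=119027; balance=2536457-119027=2417430
8. interest=⌊2417430·10/10000⌋=2417; principal=121563-2417=119146; balance=2417430-119146=2298284
9. interest=⌊2298284·10/10000⌋=2298; principal=121563-2298=119265; balance=2298284-119265=2179019
10. interest=⌊2179019·10/10000⌋=2179; principal=121563-2179=119384; balance=2179019-119384=2059635
11. interest=⌊2059635·10/10000⌋=2059; principal=121563-2059=119504; balance=2059635-119504=1940131
12. interest=⌊1940131·10/10000⌋=1940; principal=121563-1940=119623; balance=1940131-119623=1820508
13. interest=⌊1820508·10/10000⌋=1820; principal=121563-1820=119743; balance=1820508-119743=1700765
14. interest=⌊1700765·10/10000⌋=1700; principal=121563-1700=119863; balance=1700765-119863=1580902
15. interest=⌊1580902·10/10000⌋=1580; principal=121563-1580=119983; balance=1580902-119983=1460919
16. interest=⌊1460919·10/10000⌋=1460; principal=121563-1460=120103; balance=1460919-120103=1340816
17. interest=⌊1340816·10/10000⌋=1340; principal=121563-1340=120223; balance=1340816-120223=1220593
18. interest=⌊1220593·10/10000⌋=1220; principal=121563-1220=120343; balance=1220593-120343=1100250
19. interest=⌊1100250·10/10000⌋=1100; principal=121563-1100=120463; balance=1100250-120463=979787
20. interest=⌊979787·10/10000⌋=979; principal=121563-979=120584; balance=979787-120584=859203
21. interest=⌊859203·10/10000⌋=859; principal=121563-859=120704; balance=859203-120704=738499
22. interest=⌊738499·10/10000⌋=738; principal=121563-738=120825; balance=738499-120825=617674
23. interest=⌊617674·10/10000⌋=617; principal=121563-617=120946; balance=617674-120946=496728
24. interest=⌊496728·10/10000⌋=496; principal=121563-496=121067; balance=496728-121067=375661
25. interest=⌊375661·10/10000⌋=375; principal=121563-375=121188; balance=375661-121188=254473
26. interest=⌊254473·10/10000⌋=254; principal=121563-254=121309; balance=254473-121309=133164
27. interest=⌊133164·10/10000⌋=133; principal=121563-133=121430; balance=133164-121430=11734
28. interest=⌊11734·10/10000⌋=11; principal=min(121563-11,11734)=11734; balance=11734-11734=0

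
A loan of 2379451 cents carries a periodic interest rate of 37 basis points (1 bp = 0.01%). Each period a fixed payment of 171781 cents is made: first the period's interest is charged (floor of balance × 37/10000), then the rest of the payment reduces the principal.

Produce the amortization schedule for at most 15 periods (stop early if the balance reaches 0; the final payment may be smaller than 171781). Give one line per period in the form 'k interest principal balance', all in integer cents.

1 8803 162978 2216473
2 8200 163581 2052892
3 7595 164186 1888706
4 6988 164793 1723913
5 6378 165403 1558510
6 5766 166015 1392495
7 5152 166629 1225866
8 4535 167246 1058620
9 3916 167865 890755
10 3295 168486 722269
11 2672 169109 553160
12 2046 169735 383425
13 1418 170363 213062
14 788 170993 42069
15 155 42069 0

1. interest=⌊2379451·37/10000⌋=8803; principal=171781-8803=162978; balance=2379451-162978=2216473
2. interest=⌊2216473·37/10000⌋=8200; principal=171781-8200=163581; balance=2216473-163581=2052892
3. interest=⌊2052892·37/10000⌋=7595; principal=171781-7595=164186; balance=2052892-164186=1888706
4. interest=⌊1888706·37/10000⌋=6988; principal=171781-6988=164793; balance=1888706-164793=1723913
5. interest=⌊1723913·37/10000⌋=6378; principal=171781-6378=165403; balance=1723913-165403=1558510
6. interest=⌊1558510·37/10000⌋=5766; principal=171781-5766=166015; balance=1558510-166015=1392495
7. interest=⌊1392495·37/10000⌋=5152; principal=171781-5152=166629; balance=1392495-166629=1225866
8. interest=⌊1225866·37/10000⌋=4535; principal=171781-4535=167246; balance=1225866-167246=1058620
9. interest=⌊1058620·37/10000⌋=3916; principal=171781-3916=167865; balance=1058620-167865=890755
10. interest=⌊890755·37/10000⌋=3295; principal=171781-3295=168486; balance=890755-168486=722269
11. interest=⌊722269·37/10000⌋=2672; principal=171781-2672=169109; balance=722269-169109=553160
12. interest=⌊553160·37/10000⌋=2046; principal=171781-2046=169735; balance=553160-169735=383425
13. interest=⌊383425·37/10000⌋=1418; principal=171781-1418=170363; balance=383425-170363=213062
14. interest=⌊213062·37/10000⌋=788; principal=171781-788=170993; balance=213062-170993=42069
15. interest=⌊42069·37/10000⌋=155; principal=min(171781-155,42069)=42069; balance=42069-42069=0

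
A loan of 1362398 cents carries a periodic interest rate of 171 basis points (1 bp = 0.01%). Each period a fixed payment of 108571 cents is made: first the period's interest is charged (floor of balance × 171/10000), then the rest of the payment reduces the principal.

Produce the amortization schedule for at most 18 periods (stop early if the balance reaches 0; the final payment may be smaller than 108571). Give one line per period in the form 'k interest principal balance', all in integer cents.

1 23297 85274 1277124
2 21838 86733 1190391
3 20355 88216 1102175
4 18847 89724 1012451
5 17312 91259 921192
6 15752 92819 828373
7 14165 94406 733967
8 12550 96021 637946
9 10908 97663 540283
10 9238 99333 440950
11 7540 101031 339919
12 5812 102759 237160
13 4055 104516 132644
14 2268 106303 26341
15 450 26341 0

1. interest=⌊1362398·171/10000⌋=23297; principal=108571-23297=85274; balance=1362398-85274=1277124
2. interest=⌊1277124·171/10000⌋=21838; principal=108571-21838=86733; balance=1277124-86733=1190391
3. interest=⌊1190391·171/10000⌋=20355; principal=108571-20355=88216; balance=1190391-88216=1102175
4. interest=⌊1102175·171/10000⌋=18847; principal=108571-18847=89724; balance=1102175-89724=1012451
5. interest=⌊1012451·171/10000⌋=17312; principal=108571-17312=91259; balance=1012451-91259=921192
6. interest=⌊921192·171/10000⌋=15752; principal=108571-15752=92819; balance=921192-92819=828373
7. interest=⌊828373·171/10000⌋=14165; principal=108571-14165=94406; balance=828373-94406=733967
8. interest=⌊733967·171/10000⌋=12550; principal=108571-12550=96021; balance=733967-96021=637946
9. interest=⌊637946·171/10000⌋=10908; principal=108571-10908=97663; balance=637946-97663=540283
10. interest=⌊540283·171/10000⌋=9238; principal=108571-9238=99333; balance=540283-99333=440950
11. interest=⌊440950·171/10000⌋=7540; principal=108571-7540=101031; balance=440950-101031=339919
12. interest=⌊339919·171/10000⌋=5812; principal=108571-5812=102759; balance=339919-102759=237160
13. interest=⌊237160·171/10000⌋=4055; principal=108571-4055=104516; balance=237160-104516=132644
14. interest=⌊132644·171/10000⌋=2268; principal=108571-2268=106303; balance=132644-106303=26341
15. interest=⌊26341·171/10000⌋=450; principal=min(108571-450,26341)=26341; balance=26341-26341=0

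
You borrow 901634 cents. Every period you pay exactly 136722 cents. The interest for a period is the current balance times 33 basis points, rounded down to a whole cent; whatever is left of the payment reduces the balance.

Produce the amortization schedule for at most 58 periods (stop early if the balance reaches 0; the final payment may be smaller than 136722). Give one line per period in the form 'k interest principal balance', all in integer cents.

1. interest=⌊901634·33/10000⌋=2975; principal=136722-2975=133747; balance=901634-133747=767887
2. interest=⌊767887·33/10000⌋=2534; principal=136722-2534=134188; balance=767887-134188=633699
3. interest=⌊633699·33/10000⌋=2091; principal=136722-2091=134631; balance=633699-134631=499068
4. interest=⌊499068·33/10000⌋=1646; principal=136722-1646=135076; balance=499068-135076=363992
5. interest=⌊363992·33/10000⌋=1201; principal=136722-1201=135521; balance=363992-135521=228471
6. interest=⌊228471·33/10000⌋=753; principal=136722-753=135969; balance=228471-135969=92502
7. interest=⌊92502·33/10000⌋=305; principal=min(136722-305,92502)=92502; balance=92502-92502=0

1 2975 133747 767887
2 2534 134188 633699
3 2091 134631 499068
4 1646 135076 363992
5 1201 135521 228471
6 753 135969 92502
7 305 92502 0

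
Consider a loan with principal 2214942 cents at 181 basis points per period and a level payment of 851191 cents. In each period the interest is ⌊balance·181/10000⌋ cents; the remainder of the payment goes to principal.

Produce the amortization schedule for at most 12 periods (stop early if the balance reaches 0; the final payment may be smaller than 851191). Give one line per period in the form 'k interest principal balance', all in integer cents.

1. interest=⌊2214942·181/10000⌋=40090; principal=851191-40090=811101; balance=2214942-811101=1403841
2. interest=⌊1403841·181/10000⌋=25409; principal=851191-25409=825782; balance=1403841-825782=578059
3. interest=⌊578059·181/10000⌋=10462; principal=min(851191-10462,578059)=578059; balance=578059-578059=0

1 40090 811101 1403841
2 25409 825782 578059
3 10462 578059 0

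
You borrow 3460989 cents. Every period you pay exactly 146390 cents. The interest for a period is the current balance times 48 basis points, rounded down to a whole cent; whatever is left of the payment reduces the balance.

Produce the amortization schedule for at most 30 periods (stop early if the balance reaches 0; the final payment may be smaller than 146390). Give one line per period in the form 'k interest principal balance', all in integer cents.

1 16612 129778 3331211
2 15989 130401 3200810
3 15363 131027 3069783
4 14734 131656 2938127
5 14103 132287 2805840
6 13468 132922 2672918
7 12830 133560 2539358
8 12188 134202 2405156
9 11544 134846 2270310
10 10897 135493 2134817
11 10247 136143 1998674
12 9593 136797 1861877
13 8937 137453 1724424
14 8277 138113 1586311
15 7614 138776 1447535
16 6948 139442 1308093
17 6278 140112 1167981
18 5606 140784 1027197
19 4930 141460 885737
20 4251 142139 743598
21 3569 142821 600777
22 2883 143507 457270
23 2194 144196 313074
24 1502 144888 168186
25 807 145583 22603
26 108 22603 0

1. interest=⌊3460989·48/10000⌋=16612; principal=146390-16612=129778; balance=3460989-129778=3331211
2. interest=⌊3331211·48/10000⌋=15989; principal=146390-15989=130401; balance=3331211-130401=3200810
3. interest=⌊3200810·48/10000⌋=15363; principal=146390-15363=131027; balance=3200810-131027=3069783
4. interest=⌊3069783·48/10000⌋=14734; principal=146390-14734=131656; balance=3069783-131656=2938127
5. interest=⌊2938127·48/10000⌋=14103; principal=146390-14103=132287; balance=2938127-132287=2805840
6. interest=⌊2805840·48/10000⌋=13468; principal=146390-13468=132922; balance=2805840-132922=2672918
7. interest=⌊2672918·48/10000⌋=12830; principal=146390-12830=133560; balance=2672918-133560=2539358
8. interest=⌊2539358·48/10000⌋=12188; principal=146390-12188=134202; balance=2539358-134202=2405156
9. interest=⌊2405156·48/10000⌋=11544; principal=146390-11544=134846; balance=2405156-134846=2270310
10. interest=⌊2270310·48/10000⌋=10897; principal=146390-10897=135493; balance=2270310-135493=2134817
11. interest=⌊2134817·48/10000⌋=10247; principal=146390-10247=136143; balance=2134817-136143=1998674
12. interest=⌊1998674·48/10000⌋=9593; principal=146390-9593=136797; balance=1998674-136797=1861877
13. interest=⌊1861877·48/10000⌋=8937; principal=146390-8937=137453; balance=1861877-137453=1724424
14. interest=⌊1724424·48/10000⌋=8277; principal=146390-8277=138113; balance=1724424-138113=1586311
15. interest=⌊1586311·48/10000⌋=7614; principal=146390-7614=138776; balance=1586311-138776=1447535
16. interest=⌊1447535·48/10000⌋=6948; principal=146390-6948=139442; balance=1447535-139442=1308093
17. interest=⌊1308093·48/10000⌋=6278; principal=146390-6278=140112; balance=1308093-140112=1167981
18. interest=⌊1167981·48/10000⌋=5606; principal=146390-5606=140784; balance=1167981-140784=1027197
19. interest=⌊1027197·48/10000⌋=4930; principal=146390-4930=141460; balance=1027197-141460=885737
20. interest=⌊885737·48/10000⌋=4251; principal=146390-4251=142139; balance=885737-142139=743598
21. interest=⌊743598·48/10000⌋=3569; principal=146390-3569=142821; balance=743598-142821=600777
22. interest=⌊600777·48/10000⌋=2883; principal=146390-2883=143507; balance=600777-143507=457270
23. interest=⌊457270·48/10000⌋=2194; principal=146390-2194=144196; balance=457270-144196=313074
24. interest=⌊313074·48/10000⌋=1502; principal=146390-1502=144888; balance=313074-144888=168186
25. interest=⌊168186·48/10000⌋=807; principal=146390-807=145583; balance=168186-145583=22603
26. interest=⌊22603·48/10000⌋=108; principal=min(146390-108,22603)=22603; balance=22603-22603=0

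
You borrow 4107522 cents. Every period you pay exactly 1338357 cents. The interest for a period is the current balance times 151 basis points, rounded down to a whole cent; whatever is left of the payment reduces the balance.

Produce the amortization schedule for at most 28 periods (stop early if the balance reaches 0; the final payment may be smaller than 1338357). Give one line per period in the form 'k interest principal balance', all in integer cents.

1 62023 1276334 2831188
2 42750 1295607 1535581
3 23187 1315170 220411
4 3328 220411 0

1. interest=⌊4107522·151/10000⌋=62023; principal=1338357-62023=1276334; balance=4107522-1276334=2831188
2. interest=⌊2831188·151/10000⌋=42750; principal=1338357-42750=1295607; balance=2831188-1295607=1535581
3. interest=⌊1535581·151/10000⌋=23187; principal=1338357-23187=1315170; balance=1535581-1315170=220411
4. interest=⌊220411·151/10000⌋=3328; principal=min(1338357-3328,220411)=220411; balance=220411-220411=0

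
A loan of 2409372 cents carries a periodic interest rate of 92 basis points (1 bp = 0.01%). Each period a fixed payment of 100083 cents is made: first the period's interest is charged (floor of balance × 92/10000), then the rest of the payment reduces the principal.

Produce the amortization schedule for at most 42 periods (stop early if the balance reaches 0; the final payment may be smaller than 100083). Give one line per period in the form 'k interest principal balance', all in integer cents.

1. interest=⌊2409372·92/10000⌋=22166; principal=100083-22166=77917; balance=2409372-77917=2331455
2. interest=⌊2331455·92/10000⌋=21449; principal=100083-21449=78634; balance=2331455-78634=2252821
3. interest=⌊2252821·92/10000⌋=20725; principal=100083-20725=79358; balance=2252821-79358=2173463
4. interest=⌊2173463·92/10000⌋=19995; principal=100083-19995=80088; balance=2173463-80088=2093375
5. interest=⌊2093375·92/10000⌋=19259; principal=100083-19259=80824; balance=2093375-80824=2012551
6. interest=⌊2012551·92/10000⌋=18515; principal=100083-18515=81568; balance=2012551-81568=1930983
7. interest=⌊1930983·92/10000⌋=17765; principal=100083-17765=82318; balance=1930983-82318=1848665
8. interest=⌊1848665·92/10000⌋=17007; principal=100083-17007=83076; balance=1848665-83076=1765589
9. interest=⌊1765589·92/10000⌋=16243; principal=100083-16243=83840; balance=1765589-83840=1681749
10. interest=⌊1681749·92/10000⌋=15472; principal=100083-15472=84611; balance=1681749-84611=1597138
11. interest=⌊1597138·92/10000⌋=14693; principal=100083-14693=85390; balance=1597138-85390=1511748
12. interest=⌊1511748·92/10000⌋=13908; principal=100083-13908=86175; balance=1511748-86175=1425573
13. interest=⌊1425573·92/10000⌋=13115; principal=100083-13115=86968; balance=1425573-86968=1338605
14. interest=⌊1338605·92/10000⌋=12315; principal=100083-12315=87768; balance=1338605-87768=1250837
15. interest=⌊1250837·92/10000⌋=11507; principal=100083-11507=88576; balance=1250837-88576=1162261
16. interest=⌊1162261·92/10000⌋=10692; principal=100083-10692=89391; balance=1162261-89391=1072870
17. interest=⌊1072870·92/10000⌋=9870; principal=100083-9870=90213; balance=1072870-90213=982657
18. interest=⌊982657·92/10000⌋=9040; principal=100083-9040=91043; balance=982657-91043=891614
19. interest=⌊891614·92/10000⌋=8202; principal=100083-8202=91881; balance=891614-91881=799733
20. interest=⌊799733·92/10000⌋=7357; principal=100083-7357=92726; balance=799733-92726=707007
21. interest=⌊707007·92/10000⌋=6504; principal=100083-6504=93579; balance=707007-93579=613428
22. interest=⌊613428·92/10000⌋=5643; principal=100083-5643=94440; balance=613428-94440=518988
23. interest=⌊518988·92/10000⌋=4774; principal=100083-4774=95309; balance=518988-95309=423679
24. interest=⌊423679·92/10000⌋=3897; principal=100083-3897=96186; balance=423679-96186=327493
25. interest=⌊327493·92/10000⌋=3012; principal=100083-3012=97071; balance=327493-97071=230422
26. interest=⌊230422·92/10000⌋=2119; principal=100083-2119=97964; balance=230422-97964=132458
27. interest=⌊132458·92/10000⌋=1218; principal=100083-1218=98865; balance=132458-98865=33593
28. interest=⌊33593·92/10000⌋=309; principal=min(100083-309,33593)=33593; balance=33593-33593=0

1 22166 77917 2331455
2 21449 78634 2252821
3 20725 79358 2173463
4 19995 80088 2093375
5 19259 80824 2012551
6 18515 81568 1930983
7 17765 82318 1848665
8 17007 83076 1765589
9 16243 83840 1681749
10 15472 84611 1597138
11 14693 85390 1511748
12 13908 86175 1425573
13 13115 86968 1338605
14 12315 87768 1250837
15 11507 88576 1162261
16 10692 89391 1072870
17 9870 90213 982657
18 9040 91043 891614
19 8202 91881 799733
20 7357 92726 707007
21 6504 93579 613428
22 5643 94440 518988
23 4774 95309 423679
24 3897 96186 327493
25 3012 97071 230422
26 2119 97964 132458
27 1218 98865 33593
28 309 33593 0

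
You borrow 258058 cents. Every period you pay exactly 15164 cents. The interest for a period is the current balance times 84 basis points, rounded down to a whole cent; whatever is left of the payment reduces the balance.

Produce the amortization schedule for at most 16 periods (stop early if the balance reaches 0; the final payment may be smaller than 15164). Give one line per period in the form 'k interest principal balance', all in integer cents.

1. interest=⌊258058·84/10000⌋=2167; principal=15164-2167=12997; balance=258058-12997=245061
2. interest=⌊245061·84/10000⌋=2058; principal=15164-2058=13106; balance=245061-13106=231955
3. interest=⌊231955·84/10000⌋=1948; principal=15164-1948=13216; balance=231955-13216=218739
4. interest=⌊218739·84/10000⌋=1837; principal=15164-1837=13327; balance=218739-13327=205412
5. interest=⌊205412·84/10000⌋=1725; principal=15164-1725=13439; balance=205412-13439=191973
6. interest=⌊191973·84/10000⌋=1612; principal=15164-1612=13552; balance=191973-13552=178421
7. interest=⌊178421·84/10000⌋=1498; principal=15164-1498=13666; balance=178421-13666=164755
8. interest=⌊164755·84/10000⌋=1383; principal=15164-1383=13781; balance=164755-13781=150974
9. interest=⌊150974·84/10000⌋=1268; principal=15164-1268=13896; balance=150974-13896=137078
10. interest=⌊137078·84/10000⌋=1151; principal=15164-1151=14013; balance=137078-14013=123065
11. interest=⌊123065·84/10000⌋=1033; principal=15164-1033=14131; balance=123065-14131=108934
12. interest=⌊108934·84/10000⌋=915; principal=15164-915=14249; balance=108934-14249=94685
13. interest=⌊94685·84/10000⌋=795; principal=15164-795=14369; balance=94685-14369=80316
14. interest=⌊80316·84/10000⌋=674; principal=15164-674=14490; balance=80316-14490=65826
15. interest=⌊65826·84/10000⌋=552; principal=15164-552=14612; balance=65826-14612=51214
16. interest=⌊51214·84/10000⌋=430; principal=15164-430=14734; balance=51214-14734=36480

1 2167 12997 245061
2 2058 13106 231955
3 1948 13216 218739
4 1837 13327 205412
5 1725 13439 191973
6 1612 13552 178421
7 1498 13666 164755
8 1383 13781 150974
9 1268 13896 137078
10 1151 14013 123065
11 1033 14131 108934
12 915 14249 94685
13 795 14369 80316
14 674 14490 65826
15 552 14612 51214
16 430 14734 36480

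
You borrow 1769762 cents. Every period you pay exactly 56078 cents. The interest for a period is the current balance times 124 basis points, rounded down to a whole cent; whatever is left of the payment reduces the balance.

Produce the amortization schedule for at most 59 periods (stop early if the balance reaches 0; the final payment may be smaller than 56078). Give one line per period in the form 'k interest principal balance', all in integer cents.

1 21945 34133 1735629
2 21521 34557 1701072
3 21093 34985 1666087
4 20659 35419 1630668
5 20220 35858 1594810
6 19775 36303 1558507
7 19325 36753 1521754
8 18869 37209 1484545
9 18408 37670 1446875
10 17941 38137 1408738
11 17468 38610 1370128
12 16989 39089 1331039
13 16504 39574 1291465
14 16014 40064 1251401
15 15517 40561 1210840
16 15014 41064 1169776
17 14505 41573 1128203
18 13989 42089 1086114
19 13467 42611 1043503
20 12939 43139 1000364
21 12404 43674 956690
22 11862 44216 912474
23 11314 44764 867710
24 10759 45319 822391
25 10197 45881 776510
26 9628 46450 730060
27 9052 47026 683034
28 8469 47609 635425
29 7879 48199 587226
30 7281 48797 538429
31 6676 49402 489027
32 6063 50015 439012
33 5443 50635 388377
34 4815 51263 337114
35 4180 51898 285216
36 3536 52542 232674
37 2885 53193 179481
38 2225 53853 125628
39 1557 54521 71107
40 881 55197 15910
41 197 15910 0

1. interest=⌊1769762·124/10000⌋=21945; principal=56078-21945=34133; balance=1769762-34133=1735629
2. interest=⌊1735629·124/10000⌋=21521; principal=56078-21521=34557; balance=1735629-34557=1701072
3. interest=⌊1701072·124/10000⌋=21093; principal=56078-21093=34985; balance=1701072-34985=1666087
4. interest=⌊1666087·124/10000⌋=20659; principal=56078-20659=35419; balance=1666087-35419=1630668
5. interest=⌊1630668·124/10000⌋=20220; principal=56078-20220=35858; balance=1630668-35858=1594810
6. interest=⌊1594810·124/10000⌋=19775; principal=56078-19775=36303; balance=1594810-36303=1558507
7. interest=⌊1558507·124/10000⌋=19325; principal=56078-19325=36753; balance=1558507-36753=1521754
8. interest=⌊1521754·124/10000⌋=18869; principal=56078-18869=37209; balance=1521754-37209=1484545
9. interest=⌊1484545·124/10000⌋=18408; principal=56078-18408=37670; balance=1484545-37670=1446875
10. interest=⌊1446875·124/10000⌋=17941; principal=56078-17941=38137; balance=1446875-38137=1408738
11. interest=⌊1408738·124/10000⌋=17468; principal=56078-17468=38610; balance=1408738-38610=1370128
12. interest=⌊1370128·124/10000⌋=16989; principal=56078-16989=39089; balance=1370128-39089=1331039
13. interest=⌊1331039·124/10000⌋=16504; principal=56078-16504=39574; balance=1331039-39574=1291465
14. interest=⌊1291465·124/10000⌋=16014; principal=56078-16014=40064; balance=1291465-40064=1251401
15. interest=⌊1251401·124/10000⌋=15517; principal=56078-15517=40561; balance=1251401-40561=1210840
16. interest=⌊1210840·124/10000⌋=15014; principal=56078-15014=41064; balance=1210840-41064=1169776
17. interest=⌊1169776·124/10000⌋=14505; principal=56078-14505=41573; balance=1169776-41573=1128203
18. interest=⌊1128203·124/10000⌋=13989; principal=56078-13989=42089; balance=1128203-42089=1086114
19. interest=⌊1086114·124/10000⌋=13467; principal=56078-13467=42611; balance=1086114-42611=1043503
20. interest=⌊1043503·124/10000⌋=12939; principal=56078-12939=43139; balance=1043503-43139=1000364
21. interest=⌊1000364·124/10000⌋=12404; principal=56078-12404=43674; balance=1000364-43674=956690
22. interest=⌊956690·124/10000⌋=11862; principal=56078-11862=44216; balance=956690-44216=912474
23. interest=⌊912474·124/10000⌋=11314; principal=56078-11314=44764; balance=912474-44764=867710
24. interest=⌊867710·124/10000⌋=10759; principal=56078-10759=45319; balance=867710-45319=822391
25. interest=⌊822391·124/10000⌋=10197; principal=56078-10197=45881; balance=822391-45881=776510
26. interest=⌊776510·124/10000⌋=9628; principal=56078-9628=46450; balance=776510-46450=730060
27. interest=⌊730060·124/10000⌋=9052; principal=56078-9052=47026; balance=730060-47026=683034
28. interest=⌊683034·124/10000⌋=8469; principal=56078-8469=47609; balance=683034-47609=635425
29. interest=⌊635425·124/10000⌋=7879; principal=56078-7879=48199; balance=635425-48199=587226
30. interest=⌊587226·124/10000⌋=7281; principal=56078-7281=48797; balance=587226-48797=538429
31. interest=⌊538429·124/10000⌋=6676; principal=56078-6676=49402; balance=538429-49402=489027
32. interest=⌊489027·124/10000⌋=6063; principal=56078-6063=50015; balance=489027-50015=439012
33. interest=⌊439012·124/10000⌋=5443; principal=56078-5443=50635; balance=439012-50635=388377
34. interest=⌊388377·124/10000⌋=4815; principal=56078-4815=51263; balance=388377-51263=337114
35. interest=⌊337114·124/10000⌋=4180; principal=56078-4180=51898; balance=337114-51898=285216
36. interest=⌊285216·124/10000⌋=3536; principal=56078-3536=52542; balance=285216-52542=232674
37. interest=⌊232674·124/10000⌋=2885; principal=56078-2885=53193; balance=232674-53193=179481
38. interest=⌊179481·124/10000⌋=2225; principal=56078-2225=53853; balance=179481-53853=125628
39. interest=⌊125628·124/10000⌋=1557; principal=56078-1557=54521; balance=125628-54521=71107
40. interest=⌊71107·124/10000⌋=881; principal=56078-881=55197; balance=71107-55197=15910
41. interest=⌊15910·124/10000⌋=197; principal=min(56078-197,15910)=15910; balance=15910-15910=0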